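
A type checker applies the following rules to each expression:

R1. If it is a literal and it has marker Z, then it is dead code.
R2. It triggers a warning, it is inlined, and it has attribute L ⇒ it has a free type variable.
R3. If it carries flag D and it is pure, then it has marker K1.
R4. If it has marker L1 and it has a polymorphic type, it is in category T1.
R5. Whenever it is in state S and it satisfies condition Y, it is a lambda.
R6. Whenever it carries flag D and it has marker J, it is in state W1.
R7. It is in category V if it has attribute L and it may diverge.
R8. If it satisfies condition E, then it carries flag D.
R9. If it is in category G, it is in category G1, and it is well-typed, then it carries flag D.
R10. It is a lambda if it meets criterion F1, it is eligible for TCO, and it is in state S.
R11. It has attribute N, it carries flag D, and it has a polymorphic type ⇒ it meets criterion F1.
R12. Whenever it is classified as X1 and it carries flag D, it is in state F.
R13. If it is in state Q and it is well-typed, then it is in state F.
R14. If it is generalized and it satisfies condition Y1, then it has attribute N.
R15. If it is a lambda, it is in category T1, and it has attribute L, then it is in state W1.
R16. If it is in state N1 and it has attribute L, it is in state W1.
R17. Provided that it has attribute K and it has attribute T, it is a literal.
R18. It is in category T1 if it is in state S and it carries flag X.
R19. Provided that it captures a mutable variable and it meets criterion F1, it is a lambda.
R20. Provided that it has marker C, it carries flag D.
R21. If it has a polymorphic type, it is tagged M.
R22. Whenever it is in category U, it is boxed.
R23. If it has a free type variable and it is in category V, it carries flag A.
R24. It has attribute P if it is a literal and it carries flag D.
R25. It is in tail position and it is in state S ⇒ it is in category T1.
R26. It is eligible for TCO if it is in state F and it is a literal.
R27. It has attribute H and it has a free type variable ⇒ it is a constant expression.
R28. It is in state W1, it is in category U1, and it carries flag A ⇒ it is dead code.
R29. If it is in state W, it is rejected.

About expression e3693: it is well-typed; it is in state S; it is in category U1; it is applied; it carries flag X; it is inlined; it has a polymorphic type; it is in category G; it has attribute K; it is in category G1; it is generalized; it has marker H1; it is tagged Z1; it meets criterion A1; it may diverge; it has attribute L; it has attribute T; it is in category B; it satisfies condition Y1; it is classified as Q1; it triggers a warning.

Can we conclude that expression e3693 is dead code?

Forward chaining from the given facts derives: has a free type variable, is in category V, carries flag D, has attribute N, is a literal, is in category T1, is tagged M, carries flag A, has attribute P, meets criterion F1.
Rules concluding "it is dead code": R1 needs "it has marker Z"; R28 needs "it is in state W1" — none of these are established.

No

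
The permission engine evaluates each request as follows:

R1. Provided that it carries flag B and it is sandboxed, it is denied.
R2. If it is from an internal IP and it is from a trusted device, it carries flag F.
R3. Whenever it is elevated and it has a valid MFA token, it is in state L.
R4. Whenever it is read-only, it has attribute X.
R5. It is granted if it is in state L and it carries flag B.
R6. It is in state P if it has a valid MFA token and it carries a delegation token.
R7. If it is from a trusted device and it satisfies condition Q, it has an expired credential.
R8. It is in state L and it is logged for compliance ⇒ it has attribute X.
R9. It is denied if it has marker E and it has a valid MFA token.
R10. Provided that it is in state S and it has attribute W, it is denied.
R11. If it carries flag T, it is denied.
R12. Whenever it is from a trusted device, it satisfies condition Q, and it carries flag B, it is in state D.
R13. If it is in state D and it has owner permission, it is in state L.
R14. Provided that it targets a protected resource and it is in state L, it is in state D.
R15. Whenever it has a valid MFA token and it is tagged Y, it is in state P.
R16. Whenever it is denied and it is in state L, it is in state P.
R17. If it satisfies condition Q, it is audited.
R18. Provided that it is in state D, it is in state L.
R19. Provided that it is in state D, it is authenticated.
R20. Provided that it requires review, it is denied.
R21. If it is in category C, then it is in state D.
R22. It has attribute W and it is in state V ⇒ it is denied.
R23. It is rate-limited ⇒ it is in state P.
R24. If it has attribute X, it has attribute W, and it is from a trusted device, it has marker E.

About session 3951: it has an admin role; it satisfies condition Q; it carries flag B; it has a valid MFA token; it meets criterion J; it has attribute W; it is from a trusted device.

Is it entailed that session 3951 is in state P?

No

Forward chaining from the given facts derives: has an expired credential, is in state D, is audited, is in state L, is authenticated, is granted.
Rules concluding "it is in state P": R6 needs "it carries a delegation token"; R15 needs "it is tagged Y"; R16 needs "it is denied"; R23 needs "it is rate-limited" — none of these are established.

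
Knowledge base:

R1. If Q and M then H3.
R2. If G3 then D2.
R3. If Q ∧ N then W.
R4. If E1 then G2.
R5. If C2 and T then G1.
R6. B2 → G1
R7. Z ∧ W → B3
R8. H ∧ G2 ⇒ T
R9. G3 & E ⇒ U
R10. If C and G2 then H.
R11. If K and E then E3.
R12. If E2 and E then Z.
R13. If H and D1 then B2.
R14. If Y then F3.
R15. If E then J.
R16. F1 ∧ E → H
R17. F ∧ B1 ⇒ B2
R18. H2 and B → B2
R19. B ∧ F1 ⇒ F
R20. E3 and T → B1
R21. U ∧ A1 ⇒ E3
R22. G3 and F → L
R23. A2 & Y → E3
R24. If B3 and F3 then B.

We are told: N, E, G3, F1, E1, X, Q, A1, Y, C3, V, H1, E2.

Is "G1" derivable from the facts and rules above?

W  (by R3: Q, N)
G2  (by R4: E1)
U  (by R9: G3, E)
Z  (by R12: E2, E)
F3  (by R14: Y)
H  (by R16: F1, E)
E3  (by R21: U, A1)
B3  (by R7: Z, W)
T  (by R8: H, G2)
B1  (by R20: E3, T)
B  (by R24: B3, F3)
F  (by R19: B, F1)
B2  (by R17: F, B1)
G1  (by R6: B2)

Yes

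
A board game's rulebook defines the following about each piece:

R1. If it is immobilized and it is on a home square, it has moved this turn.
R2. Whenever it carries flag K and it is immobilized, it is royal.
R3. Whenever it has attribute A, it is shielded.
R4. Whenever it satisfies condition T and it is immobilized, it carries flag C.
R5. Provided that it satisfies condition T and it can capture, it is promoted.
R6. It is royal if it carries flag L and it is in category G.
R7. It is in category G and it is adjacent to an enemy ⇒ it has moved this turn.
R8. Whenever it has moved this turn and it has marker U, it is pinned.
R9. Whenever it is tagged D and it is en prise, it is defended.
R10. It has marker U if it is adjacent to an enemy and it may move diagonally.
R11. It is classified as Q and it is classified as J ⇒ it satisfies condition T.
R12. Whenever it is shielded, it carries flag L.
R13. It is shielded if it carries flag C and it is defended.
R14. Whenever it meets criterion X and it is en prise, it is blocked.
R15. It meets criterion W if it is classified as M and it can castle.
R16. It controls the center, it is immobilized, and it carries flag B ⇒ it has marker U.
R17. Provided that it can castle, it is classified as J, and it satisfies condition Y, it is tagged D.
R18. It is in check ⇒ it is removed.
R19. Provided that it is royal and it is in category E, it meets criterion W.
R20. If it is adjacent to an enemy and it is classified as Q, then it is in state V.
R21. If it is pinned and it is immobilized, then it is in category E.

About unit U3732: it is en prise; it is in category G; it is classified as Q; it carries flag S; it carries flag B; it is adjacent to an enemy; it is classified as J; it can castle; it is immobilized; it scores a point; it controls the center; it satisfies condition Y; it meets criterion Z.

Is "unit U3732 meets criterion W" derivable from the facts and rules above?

Yes

By R7 (it is in category G, it is adjacent to an enemy): it has moved this turn.
By R11 (it is classified as Q, it is classified as J): it satisfies condition T.
By R16 (it controls the center, it is immobilized, it carries flag B): it has marker U.
By R17 (it can castle, it is classified as J, it satisfies condition Y): it is tagged D.
By R4 (it satisfies condition T, it is immobilized): it carries flag C.
By R8 (it has moved this turn, it has marker U): it is pinned.
By R9 (it is tagged D, it is en prise): it is defended.
By R13 (it carries flag C, it is defended): it is shielded.
By R21 (it is pinned, it is immobilized): it is in category E.
By R12 (it is shielded): it carries flag L.
By R6 (it carries flag L, it is in category G): it is royal.
By R19 (it is royal, it is in category E): it meets criterion W.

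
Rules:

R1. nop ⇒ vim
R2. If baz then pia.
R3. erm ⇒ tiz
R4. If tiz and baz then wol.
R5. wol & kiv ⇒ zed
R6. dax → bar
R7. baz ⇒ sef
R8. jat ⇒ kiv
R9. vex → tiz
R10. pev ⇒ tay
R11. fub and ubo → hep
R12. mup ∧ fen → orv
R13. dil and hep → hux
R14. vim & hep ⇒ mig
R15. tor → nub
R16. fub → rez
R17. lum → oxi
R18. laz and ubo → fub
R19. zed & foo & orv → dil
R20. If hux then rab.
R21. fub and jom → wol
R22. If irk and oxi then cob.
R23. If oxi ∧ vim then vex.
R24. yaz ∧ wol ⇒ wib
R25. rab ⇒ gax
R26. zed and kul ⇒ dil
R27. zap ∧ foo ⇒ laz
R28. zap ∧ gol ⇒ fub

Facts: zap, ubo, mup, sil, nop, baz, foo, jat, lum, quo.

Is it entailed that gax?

Forward chaining from the given facts derives: vim, pia, sef, kiv, oxi, vex, laz, tiz, fub, wol, zed, hep, mig, rez.
The only rule concluding gax is R25, which needs rab; that is never established.

No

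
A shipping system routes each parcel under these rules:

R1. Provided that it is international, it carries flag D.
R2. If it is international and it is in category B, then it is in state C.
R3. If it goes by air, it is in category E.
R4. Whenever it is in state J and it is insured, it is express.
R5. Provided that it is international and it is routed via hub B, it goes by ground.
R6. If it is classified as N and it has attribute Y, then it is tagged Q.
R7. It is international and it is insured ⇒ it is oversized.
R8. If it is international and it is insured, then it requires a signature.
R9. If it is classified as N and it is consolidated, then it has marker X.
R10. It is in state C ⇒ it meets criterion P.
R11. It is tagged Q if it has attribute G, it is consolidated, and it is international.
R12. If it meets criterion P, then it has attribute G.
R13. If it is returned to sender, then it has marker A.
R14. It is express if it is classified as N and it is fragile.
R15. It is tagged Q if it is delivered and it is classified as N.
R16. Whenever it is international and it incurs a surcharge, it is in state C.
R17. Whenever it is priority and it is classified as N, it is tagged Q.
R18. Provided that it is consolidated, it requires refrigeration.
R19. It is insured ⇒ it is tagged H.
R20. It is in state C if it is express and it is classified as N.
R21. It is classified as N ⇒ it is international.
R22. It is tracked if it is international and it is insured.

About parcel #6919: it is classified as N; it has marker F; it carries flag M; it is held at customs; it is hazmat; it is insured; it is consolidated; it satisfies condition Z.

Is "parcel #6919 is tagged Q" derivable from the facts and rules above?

Forward chaining from the given facts derives: has marker X, requires refrigeration, is tagged H, is international, is tracked, carries flag D, is oversized, requires a signature.
Rules concluding "it is tagged Q": R6 needs "it has attribute Y"; R11 needs "it has attribute G"; R15 needs "it is delivered"; R17 needs "it is priority" — none of these are established.

No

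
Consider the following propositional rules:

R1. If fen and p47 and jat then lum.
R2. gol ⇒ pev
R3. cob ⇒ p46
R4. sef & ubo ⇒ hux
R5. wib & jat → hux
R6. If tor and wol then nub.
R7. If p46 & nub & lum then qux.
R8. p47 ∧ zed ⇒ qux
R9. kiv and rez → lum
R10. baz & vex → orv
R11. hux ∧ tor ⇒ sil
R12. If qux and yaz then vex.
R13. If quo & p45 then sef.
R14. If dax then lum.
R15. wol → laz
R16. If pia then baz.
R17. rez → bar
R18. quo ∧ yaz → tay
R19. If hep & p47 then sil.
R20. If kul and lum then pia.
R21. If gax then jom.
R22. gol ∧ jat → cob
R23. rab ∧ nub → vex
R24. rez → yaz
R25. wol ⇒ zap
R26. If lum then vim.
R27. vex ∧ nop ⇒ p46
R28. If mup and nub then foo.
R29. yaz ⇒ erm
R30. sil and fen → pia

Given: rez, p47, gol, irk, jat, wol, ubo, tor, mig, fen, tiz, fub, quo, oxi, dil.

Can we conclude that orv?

No

Forward chaining from the given facts derives: lum, pev, nub, laz, bar, cob, yaz, zap, vim, erm, p46, qux, vex, tay.
The only rule concluding orv is R10, which needs baz; that is never established.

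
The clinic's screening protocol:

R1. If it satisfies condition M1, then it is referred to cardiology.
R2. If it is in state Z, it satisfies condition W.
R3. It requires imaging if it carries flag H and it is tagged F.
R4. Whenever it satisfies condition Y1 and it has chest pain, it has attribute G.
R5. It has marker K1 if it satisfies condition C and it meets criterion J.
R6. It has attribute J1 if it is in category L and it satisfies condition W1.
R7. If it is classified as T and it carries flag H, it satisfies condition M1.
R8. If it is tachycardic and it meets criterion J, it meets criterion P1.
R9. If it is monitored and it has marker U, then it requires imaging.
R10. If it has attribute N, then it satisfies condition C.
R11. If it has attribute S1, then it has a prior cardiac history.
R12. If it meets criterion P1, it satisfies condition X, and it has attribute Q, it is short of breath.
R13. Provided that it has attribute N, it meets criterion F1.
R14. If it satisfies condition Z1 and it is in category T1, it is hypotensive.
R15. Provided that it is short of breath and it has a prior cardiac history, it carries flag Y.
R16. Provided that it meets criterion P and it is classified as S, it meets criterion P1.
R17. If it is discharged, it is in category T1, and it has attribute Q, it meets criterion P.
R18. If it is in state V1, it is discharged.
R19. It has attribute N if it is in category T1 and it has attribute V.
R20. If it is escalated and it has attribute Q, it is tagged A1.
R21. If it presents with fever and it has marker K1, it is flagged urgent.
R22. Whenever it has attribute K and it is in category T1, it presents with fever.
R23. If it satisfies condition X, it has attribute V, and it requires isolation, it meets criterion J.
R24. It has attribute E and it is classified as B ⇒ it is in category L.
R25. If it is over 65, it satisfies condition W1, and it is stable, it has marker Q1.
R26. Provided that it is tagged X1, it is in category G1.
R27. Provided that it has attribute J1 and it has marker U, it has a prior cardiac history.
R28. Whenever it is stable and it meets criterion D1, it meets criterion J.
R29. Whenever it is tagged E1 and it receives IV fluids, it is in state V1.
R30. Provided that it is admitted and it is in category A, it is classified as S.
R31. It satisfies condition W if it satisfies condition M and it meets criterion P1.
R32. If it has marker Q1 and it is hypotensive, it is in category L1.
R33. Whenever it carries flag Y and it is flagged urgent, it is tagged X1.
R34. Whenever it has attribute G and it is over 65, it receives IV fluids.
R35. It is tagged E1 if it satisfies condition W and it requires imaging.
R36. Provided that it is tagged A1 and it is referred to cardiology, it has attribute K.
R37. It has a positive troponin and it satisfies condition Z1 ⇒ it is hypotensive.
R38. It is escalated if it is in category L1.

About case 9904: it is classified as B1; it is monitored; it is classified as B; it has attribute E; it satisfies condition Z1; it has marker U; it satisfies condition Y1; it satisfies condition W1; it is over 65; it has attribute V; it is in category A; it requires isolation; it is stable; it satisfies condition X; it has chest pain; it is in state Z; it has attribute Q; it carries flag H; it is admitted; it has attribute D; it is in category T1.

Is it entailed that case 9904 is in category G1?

Forward chaining from the given facts derives: satisfies condition W, has attribute G, requires imaging, is hypotensive, has attribute N, meets criterion J, is in category L, has marker Q1, is classified as S, is in category L1, receives IV fluids, is tagged E1, is escalated, has attribute J1, satisfies condition C, meets criterion F1, is tagged A1, has a prior cardiac history, is in state V1, has marker K1, is discharged, meets criterion P, meets criterion P1, is short of breath, carries flag Y.
The only rule concluding "it is in category G1" is R26, which needs "it is tagged X1"; that is never established.

No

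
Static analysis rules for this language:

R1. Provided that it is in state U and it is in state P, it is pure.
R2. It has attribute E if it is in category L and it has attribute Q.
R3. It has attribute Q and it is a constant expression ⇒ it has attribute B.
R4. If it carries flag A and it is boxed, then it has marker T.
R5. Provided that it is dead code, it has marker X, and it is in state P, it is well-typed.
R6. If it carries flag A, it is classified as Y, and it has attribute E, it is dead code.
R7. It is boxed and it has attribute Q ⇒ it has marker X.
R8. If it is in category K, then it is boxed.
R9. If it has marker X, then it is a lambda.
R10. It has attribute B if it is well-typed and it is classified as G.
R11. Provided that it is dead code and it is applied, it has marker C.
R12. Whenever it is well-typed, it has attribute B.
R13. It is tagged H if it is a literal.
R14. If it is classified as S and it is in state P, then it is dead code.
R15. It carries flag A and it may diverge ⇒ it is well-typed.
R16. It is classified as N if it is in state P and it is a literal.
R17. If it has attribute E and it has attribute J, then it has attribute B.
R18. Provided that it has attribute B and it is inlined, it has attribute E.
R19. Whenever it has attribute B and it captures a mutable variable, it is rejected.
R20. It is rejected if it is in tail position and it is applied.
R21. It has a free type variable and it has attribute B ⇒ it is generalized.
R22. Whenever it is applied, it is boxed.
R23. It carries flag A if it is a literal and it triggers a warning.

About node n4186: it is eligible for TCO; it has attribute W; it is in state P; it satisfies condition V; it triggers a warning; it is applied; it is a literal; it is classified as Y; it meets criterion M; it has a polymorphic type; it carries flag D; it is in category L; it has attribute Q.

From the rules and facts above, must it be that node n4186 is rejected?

No

Forward chaining from the given facts derives: has attribute E, is tagged H, is classified as N, is boxed, carries flag A, has marker T, is dead code, has marker X, is a lambda, has marker C, is well-typed, has attribute B.
Rules concluding "it is rejected": R19 needs "it captures a mutable variable"; R20 needs "it is in tail position" — none of these are established.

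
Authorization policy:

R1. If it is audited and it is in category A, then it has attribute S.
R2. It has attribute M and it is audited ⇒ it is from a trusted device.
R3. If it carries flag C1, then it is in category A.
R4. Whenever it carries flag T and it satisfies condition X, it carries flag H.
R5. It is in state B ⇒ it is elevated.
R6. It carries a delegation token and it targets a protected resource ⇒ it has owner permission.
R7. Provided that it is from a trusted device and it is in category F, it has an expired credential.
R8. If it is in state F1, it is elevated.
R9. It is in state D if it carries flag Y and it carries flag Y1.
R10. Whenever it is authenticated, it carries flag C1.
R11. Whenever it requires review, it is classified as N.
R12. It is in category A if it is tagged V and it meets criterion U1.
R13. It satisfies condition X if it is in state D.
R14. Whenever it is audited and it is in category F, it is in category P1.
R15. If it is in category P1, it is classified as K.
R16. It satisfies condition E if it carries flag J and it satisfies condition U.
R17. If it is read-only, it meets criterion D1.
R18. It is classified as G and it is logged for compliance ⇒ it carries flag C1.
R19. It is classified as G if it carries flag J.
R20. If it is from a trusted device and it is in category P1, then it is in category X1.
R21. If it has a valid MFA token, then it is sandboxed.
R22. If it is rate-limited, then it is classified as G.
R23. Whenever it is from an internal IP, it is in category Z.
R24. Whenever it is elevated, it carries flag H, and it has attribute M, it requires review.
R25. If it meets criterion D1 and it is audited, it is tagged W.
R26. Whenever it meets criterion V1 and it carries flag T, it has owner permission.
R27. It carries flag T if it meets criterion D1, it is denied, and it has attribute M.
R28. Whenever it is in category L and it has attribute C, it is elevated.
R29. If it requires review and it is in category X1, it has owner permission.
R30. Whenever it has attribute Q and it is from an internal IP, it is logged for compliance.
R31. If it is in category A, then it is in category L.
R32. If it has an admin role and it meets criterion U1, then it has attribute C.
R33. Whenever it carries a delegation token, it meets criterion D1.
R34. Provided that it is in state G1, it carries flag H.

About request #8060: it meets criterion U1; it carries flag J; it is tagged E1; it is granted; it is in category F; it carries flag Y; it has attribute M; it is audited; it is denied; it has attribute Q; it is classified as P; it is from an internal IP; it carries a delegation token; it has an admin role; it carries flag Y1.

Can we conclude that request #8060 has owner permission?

Yes

By R2 (it has attribute M, it is audited): it is from a trusted device.
By R9 (it carries flag Y, it carries flag Y1): it is in state D.
By R13 (it is in state D): it satisfies condition X.
By R14 (it is audited, it is in category F): it is in category P1.
By R19 (it carries flag J): it is classified as G.
By R20 (it is from a trusted device, it is in category P1): it is in category X1.
By R30 (it has attribute Q, it is from an internal IP): it is logged for compliance.
By R32 (it has an admin role, it meets criterion U1): it has attribute C.
By R33 (it carries a delegation token): it meets criterion D1.
By R18 (it is classified as G, it is logged for compliance): it carries flag C1.
By R27 (it meets criterion D1, it is denied, it has attribute M): it carries flag T.
By R3 (it carries flag C1): it is in category A.
By R4 (it carries flag T, it satisfies condition X): it carries flag H.
By R31 (it is in category A): it is in category L.
By R28 (it is in category L, it has attribute C): it is elevated.
By R24 (it is elevated, it carries flag H, it has attribute M): it requires review.
By R29 (it requires review, it is in category X1): it has owner permission.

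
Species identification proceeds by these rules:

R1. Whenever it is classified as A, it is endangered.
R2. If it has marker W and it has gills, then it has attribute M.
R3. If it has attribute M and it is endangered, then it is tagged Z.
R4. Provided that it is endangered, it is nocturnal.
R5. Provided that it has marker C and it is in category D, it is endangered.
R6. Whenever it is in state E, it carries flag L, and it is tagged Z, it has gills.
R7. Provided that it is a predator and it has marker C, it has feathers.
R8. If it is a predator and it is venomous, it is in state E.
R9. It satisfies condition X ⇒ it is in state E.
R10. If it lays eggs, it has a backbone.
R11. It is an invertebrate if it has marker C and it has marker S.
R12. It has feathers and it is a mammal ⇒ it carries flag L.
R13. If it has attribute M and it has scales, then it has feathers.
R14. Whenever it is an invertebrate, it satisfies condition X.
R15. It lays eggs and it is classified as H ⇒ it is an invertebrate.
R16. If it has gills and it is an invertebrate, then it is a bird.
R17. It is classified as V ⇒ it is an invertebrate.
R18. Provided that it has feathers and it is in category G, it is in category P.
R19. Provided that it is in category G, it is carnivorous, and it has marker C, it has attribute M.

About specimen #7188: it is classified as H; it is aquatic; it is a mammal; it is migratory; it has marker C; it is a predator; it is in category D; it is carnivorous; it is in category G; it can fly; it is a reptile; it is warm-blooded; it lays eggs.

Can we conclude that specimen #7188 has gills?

Yes

By R5 (it has marker C, it is in category D): it is endangered.
By R7 (it is a predator, it has marker C): it has feathers.
By R12 (it has feathers, it is a mammal): it carries flag L.
By R15 (it lays eggs, it is classified as H): it is an invertebrate.
By R19 (it is in category G, it is carnivorous, it has marker C): it has attribute M.
By R3 (it has attribute M, it is endangered): it is tagged Z.
By R14 (it is an invertebrate): it satisfies condition X.
By R9 (it satisfies condition X): it is in state E.
By R6 (it is in state E, it carries flag L, it is tagged Z): it has gills.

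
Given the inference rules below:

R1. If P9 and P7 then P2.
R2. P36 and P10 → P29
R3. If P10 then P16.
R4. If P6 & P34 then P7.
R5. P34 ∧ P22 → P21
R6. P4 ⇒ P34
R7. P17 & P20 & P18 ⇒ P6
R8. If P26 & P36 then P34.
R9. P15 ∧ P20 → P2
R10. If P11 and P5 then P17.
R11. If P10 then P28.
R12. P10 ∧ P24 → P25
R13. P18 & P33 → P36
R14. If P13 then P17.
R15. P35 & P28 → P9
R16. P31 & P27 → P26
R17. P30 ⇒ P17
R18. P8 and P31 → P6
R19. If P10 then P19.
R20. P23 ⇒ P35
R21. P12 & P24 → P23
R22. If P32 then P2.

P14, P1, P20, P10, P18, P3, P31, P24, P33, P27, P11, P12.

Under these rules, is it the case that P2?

Forward chaining from the given facts derives: P16, P28, P25, P36, P26, P19, P23, P29, P34, P35, P9.
Rules concluding P2: R1 needs P7; R9 needs P15; R22 needs P32 — none of these are established.

No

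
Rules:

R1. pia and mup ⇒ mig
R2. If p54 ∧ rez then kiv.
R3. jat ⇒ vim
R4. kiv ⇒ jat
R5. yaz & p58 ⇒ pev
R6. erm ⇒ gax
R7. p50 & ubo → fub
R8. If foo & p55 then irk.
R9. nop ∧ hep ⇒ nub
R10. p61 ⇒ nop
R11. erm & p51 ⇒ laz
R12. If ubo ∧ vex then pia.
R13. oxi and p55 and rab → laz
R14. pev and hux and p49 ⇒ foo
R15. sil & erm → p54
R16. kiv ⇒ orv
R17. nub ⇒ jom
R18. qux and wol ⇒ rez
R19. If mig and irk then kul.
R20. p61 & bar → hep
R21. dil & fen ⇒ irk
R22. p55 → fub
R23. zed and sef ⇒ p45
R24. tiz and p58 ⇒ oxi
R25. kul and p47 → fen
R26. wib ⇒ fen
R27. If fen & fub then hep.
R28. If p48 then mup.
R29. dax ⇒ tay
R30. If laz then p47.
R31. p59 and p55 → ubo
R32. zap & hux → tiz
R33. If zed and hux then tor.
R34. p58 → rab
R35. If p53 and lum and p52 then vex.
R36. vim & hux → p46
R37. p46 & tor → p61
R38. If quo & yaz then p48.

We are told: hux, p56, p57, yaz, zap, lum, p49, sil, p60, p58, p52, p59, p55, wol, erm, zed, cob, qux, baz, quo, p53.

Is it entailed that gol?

Forward chaining from the given facts derives: pev, gax, foo, p54, rez, fub, ubo, tiz, tor, rab, vex, p48, kiv, jat, irk, pia, orv, oxi, mup, mig, vim, laz, kul, p47, p46, p61, nop, fen, hep, nub, jom.
No rule has gol as its conclusion, and it is not among the given facts.

No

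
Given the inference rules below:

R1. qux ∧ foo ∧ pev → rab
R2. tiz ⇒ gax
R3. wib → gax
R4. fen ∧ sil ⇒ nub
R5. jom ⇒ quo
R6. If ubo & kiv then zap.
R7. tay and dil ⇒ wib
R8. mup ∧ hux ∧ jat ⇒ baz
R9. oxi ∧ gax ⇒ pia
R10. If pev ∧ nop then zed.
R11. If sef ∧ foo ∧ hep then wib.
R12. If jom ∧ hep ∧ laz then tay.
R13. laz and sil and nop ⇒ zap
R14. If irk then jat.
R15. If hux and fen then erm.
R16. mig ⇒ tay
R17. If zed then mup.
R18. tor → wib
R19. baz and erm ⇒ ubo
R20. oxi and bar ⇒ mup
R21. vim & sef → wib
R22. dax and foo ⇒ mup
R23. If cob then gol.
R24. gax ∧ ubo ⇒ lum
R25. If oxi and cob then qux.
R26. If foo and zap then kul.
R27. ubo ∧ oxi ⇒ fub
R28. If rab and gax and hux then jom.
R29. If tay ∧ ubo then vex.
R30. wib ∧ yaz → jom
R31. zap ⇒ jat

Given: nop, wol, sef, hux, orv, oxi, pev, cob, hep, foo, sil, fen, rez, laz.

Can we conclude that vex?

zed  (by R10: pev, nop)
wib  (by R11: sef, foo, hep)
zap  (by R13: laz, sil, nop)
erm  (by R15: hux, fen)
mup  (by R17: zed)
qux  (by R25: oxi, cob)
jat  (by R31: zap)
rab  (by R1: qux, foo, pev)
gax  (by R3: wib)
baz  (by R8: mup, hux, jat)
ubo  (by R19: baz, erm)
jom  (by R28: rab, gax, hux)
tay  (by R12: jom, hep, laz)
vex  (by R29: tay, ubo)

Yes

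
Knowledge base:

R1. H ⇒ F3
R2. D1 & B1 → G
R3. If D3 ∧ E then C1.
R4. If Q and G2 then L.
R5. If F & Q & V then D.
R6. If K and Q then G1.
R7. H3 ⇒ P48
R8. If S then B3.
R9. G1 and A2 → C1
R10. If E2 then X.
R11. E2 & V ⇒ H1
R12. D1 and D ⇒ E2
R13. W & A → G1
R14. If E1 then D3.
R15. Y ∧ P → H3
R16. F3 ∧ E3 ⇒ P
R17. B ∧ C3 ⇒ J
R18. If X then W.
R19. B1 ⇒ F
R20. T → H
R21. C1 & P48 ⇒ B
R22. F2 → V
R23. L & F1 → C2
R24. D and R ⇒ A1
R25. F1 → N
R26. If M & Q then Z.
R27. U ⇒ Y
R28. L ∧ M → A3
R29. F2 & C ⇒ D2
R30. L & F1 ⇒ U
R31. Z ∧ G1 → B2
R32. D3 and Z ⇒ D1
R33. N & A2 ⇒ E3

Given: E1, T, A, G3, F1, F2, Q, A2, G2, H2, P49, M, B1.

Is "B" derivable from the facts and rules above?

Yes

L  (by R4: Q, G2)
D3  (by R14: E1)
F  (by R19: B1)
H  (by R20: T)
V  (by R22: F2)
N  (by R25: F1)
Z  (by R26: M, Q)
U  (by R30: L, F1)
D1  (by R32: D3, Z)
E3  (by R33: N, A2)
F3  (by R1: H)
D  (by R5: F, Q, V)
E2  (by R12: D1, D)
P  (by R16: F3, E3)
Y  (by R27: U)
X  (by R10: E2)
H3  (by R15: Y, P)
W  (by R18: X)
P48  (by R7: H3)
G1  (by R13: W, A)
C1  (by R9: G1, A2)
B  (by R21: C1, P48)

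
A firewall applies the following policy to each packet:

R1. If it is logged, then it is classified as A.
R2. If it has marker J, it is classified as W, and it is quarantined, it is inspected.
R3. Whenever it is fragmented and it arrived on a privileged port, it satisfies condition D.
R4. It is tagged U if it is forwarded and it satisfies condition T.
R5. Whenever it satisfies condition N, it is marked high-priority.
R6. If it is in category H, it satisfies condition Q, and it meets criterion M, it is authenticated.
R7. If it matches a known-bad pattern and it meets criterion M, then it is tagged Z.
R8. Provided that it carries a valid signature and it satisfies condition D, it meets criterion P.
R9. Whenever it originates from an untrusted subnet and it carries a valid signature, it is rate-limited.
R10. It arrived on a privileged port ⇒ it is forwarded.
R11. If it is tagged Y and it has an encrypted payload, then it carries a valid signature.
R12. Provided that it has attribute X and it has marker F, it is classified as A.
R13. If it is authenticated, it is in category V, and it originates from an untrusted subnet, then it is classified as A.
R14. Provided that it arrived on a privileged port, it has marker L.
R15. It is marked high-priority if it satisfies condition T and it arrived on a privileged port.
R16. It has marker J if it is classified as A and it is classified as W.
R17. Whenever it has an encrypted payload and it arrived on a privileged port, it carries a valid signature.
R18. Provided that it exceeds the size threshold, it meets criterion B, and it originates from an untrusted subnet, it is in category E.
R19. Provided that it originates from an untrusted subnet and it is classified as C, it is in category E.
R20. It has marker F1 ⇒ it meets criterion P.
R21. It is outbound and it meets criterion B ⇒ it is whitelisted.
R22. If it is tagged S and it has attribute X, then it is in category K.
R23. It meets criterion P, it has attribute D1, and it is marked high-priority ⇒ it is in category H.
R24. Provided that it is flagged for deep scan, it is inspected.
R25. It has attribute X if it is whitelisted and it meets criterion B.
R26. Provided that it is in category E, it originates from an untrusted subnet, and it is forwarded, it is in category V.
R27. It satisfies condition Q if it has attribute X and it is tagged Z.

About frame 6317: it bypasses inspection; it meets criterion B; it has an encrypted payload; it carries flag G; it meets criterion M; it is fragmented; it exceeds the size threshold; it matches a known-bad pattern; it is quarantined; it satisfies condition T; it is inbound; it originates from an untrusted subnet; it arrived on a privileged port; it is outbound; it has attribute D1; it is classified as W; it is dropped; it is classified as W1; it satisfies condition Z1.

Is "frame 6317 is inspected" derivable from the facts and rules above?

By R3 (it is fragmented, it arrived on a privileged port): it satisfies condition D.
By R7 (it matches a known-bad pattern, it meets criterion M): it is tagged Z.
By R10 (it arrived on a privileged port): it is forwarded.
By R15 (it satisfies condition T, it arrived on a privileged port): it is marked high-priority.
By R17 (it has an encrypted payload, it arrived on a privileged port): it carries a valid signature.
By R18 (it exceeds the size threshold, it meets criterion B, it originates from an untrusted subnet): it is in category E.
By R21 (it is outbound, it meets criterion B): it is whitelisted.
By R25 (it is whitelisted, it meets criterion B): it has attribute X.
By R26 (it is in category E, it originates from an untrusted subnet, it is forwarded): it is in category V.
By R27 (it has attribute X, it is tagged Z): it satisfies condition Q.
By R8 (it carries a valid signature, it satisfies condition D): it meets criterion P.
By R23 (it meets criterion P, it has attribute D1, it is marked high-priority): it is in category H.
By R6 (it is in category H, it satisfies condition Q, it meets criterion M): it is authenticated.
By R13 (it is authenticated, it is in category V, it originates from an untrusted subnet): it is classified as A.
By R16 (it is classified as A, it is classified as W): it has marker J.
By R2 (it has marker J, it is classified as W, it is quarantined): it is inspected.

Yes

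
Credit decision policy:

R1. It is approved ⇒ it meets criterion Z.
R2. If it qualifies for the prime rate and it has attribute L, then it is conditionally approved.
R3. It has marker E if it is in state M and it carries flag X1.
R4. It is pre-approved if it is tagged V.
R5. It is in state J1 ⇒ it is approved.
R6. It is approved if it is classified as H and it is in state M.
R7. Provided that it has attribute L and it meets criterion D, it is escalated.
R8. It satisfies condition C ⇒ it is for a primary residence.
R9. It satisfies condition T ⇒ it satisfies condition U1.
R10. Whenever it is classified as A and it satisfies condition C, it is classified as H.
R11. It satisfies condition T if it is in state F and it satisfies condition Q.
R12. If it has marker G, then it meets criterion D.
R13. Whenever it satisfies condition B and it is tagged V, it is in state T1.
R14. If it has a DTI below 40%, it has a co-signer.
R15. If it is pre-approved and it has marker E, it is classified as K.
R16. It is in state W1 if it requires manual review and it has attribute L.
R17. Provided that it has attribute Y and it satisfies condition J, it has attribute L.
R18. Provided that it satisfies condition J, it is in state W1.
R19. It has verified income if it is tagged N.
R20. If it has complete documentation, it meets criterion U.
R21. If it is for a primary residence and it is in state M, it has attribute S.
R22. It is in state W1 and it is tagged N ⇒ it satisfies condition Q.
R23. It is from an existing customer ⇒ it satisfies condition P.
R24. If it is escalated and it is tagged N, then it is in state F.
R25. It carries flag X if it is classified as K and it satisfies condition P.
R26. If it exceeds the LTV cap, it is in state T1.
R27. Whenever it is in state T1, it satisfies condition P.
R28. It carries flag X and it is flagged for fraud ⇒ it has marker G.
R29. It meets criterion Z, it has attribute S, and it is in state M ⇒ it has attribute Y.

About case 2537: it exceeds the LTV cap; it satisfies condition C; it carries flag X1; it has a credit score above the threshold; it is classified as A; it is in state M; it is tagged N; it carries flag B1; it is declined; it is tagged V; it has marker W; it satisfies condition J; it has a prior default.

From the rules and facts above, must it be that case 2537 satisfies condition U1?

No

Forward chaining from the given facts derives: has marker E, is pre-approved, is for a primary residence, is classified as H, is classified as K, is in state W1, has verified income, has attribute S, satisfies condition Q, is in state T1, satisfies condition P, is approved, carries flag X, meets criterion Z, has attribute Y, has attribute L.
The only rule concluding "it satisfies condition U1" is R9, which needs "it satisfies condition T"; that is never established.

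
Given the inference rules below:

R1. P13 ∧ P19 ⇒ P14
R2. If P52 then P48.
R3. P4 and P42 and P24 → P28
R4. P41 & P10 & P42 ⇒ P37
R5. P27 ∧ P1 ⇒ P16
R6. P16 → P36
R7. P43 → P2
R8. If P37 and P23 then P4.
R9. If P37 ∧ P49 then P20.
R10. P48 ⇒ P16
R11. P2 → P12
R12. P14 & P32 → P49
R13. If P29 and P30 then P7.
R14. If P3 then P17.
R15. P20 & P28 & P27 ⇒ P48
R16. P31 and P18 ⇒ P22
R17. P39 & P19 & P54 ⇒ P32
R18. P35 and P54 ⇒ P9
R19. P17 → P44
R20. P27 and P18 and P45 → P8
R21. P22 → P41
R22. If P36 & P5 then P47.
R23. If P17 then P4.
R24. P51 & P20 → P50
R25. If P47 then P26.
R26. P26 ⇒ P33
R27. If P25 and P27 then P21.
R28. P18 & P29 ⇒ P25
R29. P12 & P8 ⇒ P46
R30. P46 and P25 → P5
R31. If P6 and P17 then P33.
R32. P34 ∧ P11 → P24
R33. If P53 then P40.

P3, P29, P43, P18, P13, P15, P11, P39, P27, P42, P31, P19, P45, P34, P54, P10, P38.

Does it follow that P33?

Yes

P14  (by R1: P13, P19)
P2  (by R7: P43)
P12  (by R11: P2)
P17  (by R14: P3)
P22  (by R16: P31, P18)
P32  (by R17: P39, P19, P54)
P8  (by R20: P27, P18, P45)
P41  (by R21: P22)
P4  (by R23: P17)
P25  (by R28: P18, P29)
P46  (by R29: P12, P8)
P5  (by R30: P46, P25)
P24  (by R32: P34, P11)
P28  (by R3: P4, P42, P24)
P37  (by R4: P41, P10, P42)
P49  (by R12: P14, P32)
P20  (by R9: P37, P49)
P48  (by R15: P20, P28, P27)
P16  (by R10: P48)
P36  (by R6: P16)
P47  (by R22: P36, P5)
P26  (by R25: P47)
P33  (by R26: P26)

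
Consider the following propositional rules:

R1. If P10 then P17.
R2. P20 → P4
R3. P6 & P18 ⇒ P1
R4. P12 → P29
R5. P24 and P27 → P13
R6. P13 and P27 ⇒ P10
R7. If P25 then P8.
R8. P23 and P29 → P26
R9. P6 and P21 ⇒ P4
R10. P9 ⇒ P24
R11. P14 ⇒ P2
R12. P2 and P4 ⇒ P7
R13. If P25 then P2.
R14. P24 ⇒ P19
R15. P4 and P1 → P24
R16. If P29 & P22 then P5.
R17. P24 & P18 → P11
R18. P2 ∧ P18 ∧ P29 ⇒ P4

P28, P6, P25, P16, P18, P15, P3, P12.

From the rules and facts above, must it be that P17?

Forward chaining from the given facts derives: P1, P29, P8, P2, P4, P7, P24, P11, P19.
The only rule concluding P17 is R1, which needs P10; that is never established.

No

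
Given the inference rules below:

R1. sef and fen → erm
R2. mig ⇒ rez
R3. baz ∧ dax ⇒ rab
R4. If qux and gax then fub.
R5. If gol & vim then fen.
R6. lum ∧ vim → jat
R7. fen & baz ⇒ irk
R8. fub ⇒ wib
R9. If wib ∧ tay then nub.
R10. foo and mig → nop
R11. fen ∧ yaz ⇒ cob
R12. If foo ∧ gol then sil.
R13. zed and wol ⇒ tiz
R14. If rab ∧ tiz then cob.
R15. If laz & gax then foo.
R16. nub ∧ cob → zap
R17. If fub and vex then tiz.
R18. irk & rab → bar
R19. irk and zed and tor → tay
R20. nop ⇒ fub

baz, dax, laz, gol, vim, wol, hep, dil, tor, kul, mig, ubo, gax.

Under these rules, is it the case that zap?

Forward chaining from the given facts derives: rez, rab, fen, irk, foo, bar, nop, sil, fub, wib.
The only rule concluding zap is R16, which needs nub; that is never established.

No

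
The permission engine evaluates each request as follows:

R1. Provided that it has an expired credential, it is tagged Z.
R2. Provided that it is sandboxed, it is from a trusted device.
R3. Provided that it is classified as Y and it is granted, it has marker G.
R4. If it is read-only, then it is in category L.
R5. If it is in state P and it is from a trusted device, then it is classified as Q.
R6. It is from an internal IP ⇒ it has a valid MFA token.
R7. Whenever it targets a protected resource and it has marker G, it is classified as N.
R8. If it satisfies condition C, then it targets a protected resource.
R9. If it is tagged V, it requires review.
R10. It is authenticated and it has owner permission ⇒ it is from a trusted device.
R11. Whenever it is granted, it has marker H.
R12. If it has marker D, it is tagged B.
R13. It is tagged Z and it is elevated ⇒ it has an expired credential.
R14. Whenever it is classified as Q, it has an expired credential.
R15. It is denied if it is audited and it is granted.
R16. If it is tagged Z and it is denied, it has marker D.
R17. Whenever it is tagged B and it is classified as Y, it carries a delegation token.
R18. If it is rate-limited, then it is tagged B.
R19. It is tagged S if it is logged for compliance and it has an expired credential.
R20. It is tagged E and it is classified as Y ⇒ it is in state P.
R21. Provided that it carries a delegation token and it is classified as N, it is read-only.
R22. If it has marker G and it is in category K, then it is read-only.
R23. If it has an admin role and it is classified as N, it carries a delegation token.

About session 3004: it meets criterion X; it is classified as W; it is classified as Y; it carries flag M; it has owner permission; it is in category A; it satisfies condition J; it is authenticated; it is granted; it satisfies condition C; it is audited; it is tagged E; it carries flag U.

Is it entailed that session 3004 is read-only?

Yes

By R3 (it is classified as Y, it is granted): it has marker G.
By R8 (it satisfies condition C): it targets a protected resource.
By R10 (it is authenticated, it has owner permission): it is from a trusted device.
By R15 (it is audited, it is granted): it is denied.
By R20 (it is tagged E, it is classified as Y): it is in state P.
By R5 (it is in state P, it is from a trusted device): it is classified as Q.
By R7 (it targets a protected resource, it has marker G): it is classified as N.
By R14 (it is classified as Q): it has an expired credential.
By R1 (it has an expired credential): it is tagged Z.
By R16 (it is tagged Z, it is denied): it has marker D.
By R12 (it has marker D): it is tagged B.
By R17 (it is tagged B, it is classified as Y): it carries a delegation token.
By R21 (it carries a delegation token, it is classified as N): it is read-only.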